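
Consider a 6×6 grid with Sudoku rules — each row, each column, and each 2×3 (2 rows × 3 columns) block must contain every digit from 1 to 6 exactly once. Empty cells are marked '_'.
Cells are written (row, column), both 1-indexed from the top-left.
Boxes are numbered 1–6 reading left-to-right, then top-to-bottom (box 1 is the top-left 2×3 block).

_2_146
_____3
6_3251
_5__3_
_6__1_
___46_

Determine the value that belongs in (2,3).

6

Cell (2,3) itself could take any of {1, 4, 5, 6} by direct elimination.
Consider where 6 can go in row 2.
(2,1) is out (column 1 already has a 6).
(2,2) is out (column 2 already has a 6).
(2,4) is out (box 2 already has a 6).
(2,5) is out (column 5 already has a 6).
So the only cell in row 2 that can hold 6 is (2,3).
Therefore (2,3) = 6.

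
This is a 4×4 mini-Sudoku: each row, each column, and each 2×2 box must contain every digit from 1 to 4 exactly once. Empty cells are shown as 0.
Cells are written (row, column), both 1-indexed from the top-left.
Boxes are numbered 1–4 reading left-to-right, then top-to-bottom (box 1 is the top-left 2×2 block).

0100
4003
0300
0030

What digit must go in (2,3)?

1

Cell (2,3) itself could take any of {1, 2} by direct elimination.
Consider where 1 can go in box 2.
(1,3) is out (row 1 already has a 1).
(1,4) is out (row 1 already has a 1).
So the only cell in box 2 that can hold 1 is (2,3).
Therefore (2,3) = 1.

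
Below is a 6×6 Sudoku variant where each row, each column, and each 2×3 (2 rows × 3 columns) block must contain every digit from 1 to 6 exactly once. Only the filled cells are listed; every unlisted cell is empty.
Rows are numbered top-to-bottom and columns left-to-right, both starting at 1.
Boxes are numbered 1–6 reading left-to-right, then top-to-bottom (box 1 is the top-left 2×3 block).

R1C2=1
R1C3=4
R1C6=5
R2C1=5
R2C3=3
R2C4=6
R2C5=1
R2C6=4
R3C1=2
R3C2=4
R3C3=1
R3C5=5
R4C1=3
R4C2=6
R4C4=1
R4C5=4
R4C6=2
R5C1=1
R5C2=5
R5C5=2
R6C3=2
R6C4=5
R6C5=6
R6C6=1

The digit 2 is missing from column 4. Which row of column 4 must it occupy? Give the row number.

Consider where 2 can go in column 4.
R3C4 is out (row 3 already has a 2).
R5C4 is out (row 5 already has a 2).
So the only cell in column 4 that can hold 2 is R1C4.
That is row 1.

1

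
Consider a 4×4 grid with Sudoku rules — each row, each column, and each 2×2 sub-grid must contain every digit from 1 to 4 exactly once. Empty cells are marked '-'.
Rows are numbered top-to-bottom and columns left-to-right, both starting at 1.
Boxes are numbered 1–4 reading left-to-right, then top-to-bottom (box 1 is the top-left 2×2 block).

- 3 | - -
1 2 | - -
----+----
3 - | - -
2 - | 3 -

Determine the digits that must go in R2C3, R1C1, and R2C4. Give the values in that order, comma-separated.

4,4,3

For R2C3:
  Row 2 already contains {1, 2}.
  Column 3 already contains {3}.
  Its 2×2 block (box 2) already contains {}.
  The only value from 1–4 not eliminated is 4, so R2C3 = 4.
For R1C1:
  Row 1 already contains {3}.
  Column 1 already contains {1, 2, 3}.
  Its 2×2 block (box 1) already contains {1, 2, 3}.
  The only value from 1–4 not eliminated is 4, so R1C1 = 4.
For R2C4:
  Consider where 3 can go in box 2.
  R1C3 is out (row 1 already has a 3).
  R1C4 is out (row 1 already has a 3).
  R2C3 is out (column 3 already has a 3).
  So the only cell in box 2 that can hold 3 is R2C4.
  So R2C4 = 3.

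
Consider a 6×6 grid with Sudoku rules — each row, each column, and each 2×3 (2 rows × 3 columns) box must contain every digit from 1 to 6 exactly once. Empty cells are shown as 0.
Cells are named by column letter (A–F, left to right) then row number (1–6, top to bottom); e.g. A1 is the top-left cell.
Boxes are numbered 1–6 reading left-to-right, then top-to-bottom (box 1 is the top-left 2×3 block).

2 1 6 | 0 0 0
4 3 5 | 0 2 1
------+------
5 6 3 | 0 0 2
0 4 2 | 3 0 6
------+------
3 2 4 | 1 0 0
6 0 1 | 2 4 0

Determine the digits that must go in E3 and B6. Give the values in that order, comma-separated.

1,5

For E3:
  Row 3 already contains {2, 3, 5, 6}.
  Column E already contains {2, 4}.
  Its 2×3 block (box 4) already contains {2, 3, 6}.
  The only value from 1–6 not eliminated is 1, so E3 = 1.
For B6:
  Row 6 already contains {1, 2, 4, 6}.
  Column B already contains {1, 2, 3, 4, 6}.
  Its 2×3 block (box 5) already contains {1, 2, 3, 4, 6}.
  The only value from 1–6 not eliminated is 5, so B6 = 5.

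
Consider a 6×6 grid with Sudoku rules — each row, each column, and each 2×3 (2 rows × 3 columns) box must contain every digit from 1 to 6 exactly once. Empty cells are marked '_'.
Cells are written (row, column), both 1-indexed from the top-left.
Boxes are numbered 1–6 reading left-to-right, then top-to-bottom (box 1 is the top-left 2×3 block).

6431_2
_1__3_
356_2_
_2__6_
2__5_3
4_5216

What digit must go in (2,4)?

6

Cell (2,4) itself could take any of {4, 6} by direct elimination.
Consider where 6 can go in column 4.
(3,4) is out (row 3 already has a 6).
(4,4) is out (row 4 already has a 6).
So the only cell in column 4 that can hold 6 is (2,4).
Therefore (2,4) = 6.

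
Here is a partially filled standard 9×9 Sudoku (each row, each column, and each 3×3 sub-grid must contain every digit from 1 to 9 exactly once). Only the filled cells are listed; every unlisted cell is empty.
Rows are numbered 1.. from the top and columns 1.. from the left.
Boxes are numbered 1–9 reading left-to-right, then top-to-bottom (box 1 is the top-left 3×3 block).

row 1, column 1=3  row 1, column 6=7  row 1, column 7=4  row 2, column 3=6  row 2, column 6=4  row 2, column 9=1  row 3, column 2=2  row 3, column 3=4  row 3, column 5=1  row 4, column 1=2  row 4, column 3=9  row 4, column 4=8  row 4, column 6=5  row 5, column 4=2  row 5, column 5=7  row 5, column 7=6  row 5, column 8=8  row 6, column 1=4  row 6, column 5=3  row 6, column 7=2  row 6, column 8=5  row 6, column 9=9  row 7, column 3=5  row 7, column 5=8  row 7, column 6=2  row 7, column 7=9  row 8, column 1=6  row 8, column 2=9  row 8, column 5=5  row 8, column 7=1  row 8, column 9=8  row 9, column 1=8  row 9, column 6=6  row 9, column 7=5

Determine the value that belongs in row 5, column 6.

Cell row 5, column 6 itself could take any of {1, 9} by direct elimination.
Consider where 9 can go in row 5.
row 5, column 1 is out (box 4 already has a 9).
row 5, column 2 is out (column 2 already has a 9).
row 5, column 3 is out (column 3 already has a 9).
row 5, column 9 is out (column 9 already has a 9).
So the only cell in row 5 that can hold 9 is row 5, column 6.
Therefore row 5, column 6 = 9.

9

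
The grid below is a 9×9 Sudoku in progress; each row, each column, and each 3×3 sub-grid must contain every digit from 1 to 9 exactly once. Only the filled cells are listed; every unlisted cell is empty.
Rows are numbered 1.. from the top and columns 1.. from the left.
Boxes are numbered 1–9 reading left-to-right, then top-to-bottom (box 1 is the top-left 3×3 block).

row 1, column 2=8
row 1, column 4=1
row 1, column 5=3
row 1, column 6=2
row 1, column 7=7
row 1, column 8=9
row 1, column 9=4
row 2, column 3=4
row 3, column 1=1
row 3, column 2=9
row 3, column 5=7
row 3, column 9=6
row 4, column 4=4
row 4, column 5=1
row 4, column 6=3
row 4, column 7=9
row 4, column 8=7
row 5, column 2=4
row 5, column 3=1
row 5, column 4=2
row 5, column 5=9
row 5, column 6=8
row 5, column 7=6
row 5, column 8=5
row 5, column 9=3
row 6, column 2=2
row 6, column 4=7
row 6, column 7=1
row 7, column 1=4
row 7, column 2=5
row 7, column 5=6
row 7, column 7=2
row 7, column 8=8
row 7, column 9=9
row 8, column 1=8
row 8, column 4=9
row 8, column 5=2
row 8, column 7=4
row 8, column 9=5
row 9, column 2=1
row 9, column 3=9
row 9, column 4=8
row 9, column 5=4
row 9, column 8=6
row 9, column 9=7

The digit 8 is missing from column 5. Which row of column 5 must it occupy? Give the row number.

Consider where 8 can go in column 5.
row 6, column 5 is out (box 5 already has a 8).
So the only cell in column 5 that can hold 8 is row 2, column 5.
That is row 2.

2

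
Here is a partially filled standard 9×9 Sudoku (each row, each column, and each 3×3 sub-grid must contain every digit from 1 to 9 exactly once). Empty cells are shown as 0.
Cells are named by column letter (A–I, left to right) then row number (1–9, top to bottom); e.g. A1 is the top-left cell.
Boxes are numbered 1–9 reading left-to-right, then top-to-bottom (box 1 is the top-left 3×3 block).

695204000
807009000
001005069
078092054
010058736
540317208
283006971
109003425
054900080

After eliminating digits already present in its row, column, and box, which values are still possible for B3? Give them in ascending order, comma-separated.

2,3

Row 3 already contains {1, 5, 6, 9}.
Column B already contains {1, 4, 5, 7, 8, 9}.
Its 3×3 block (box 1) already contains {1, 5, 6, 7, 8, 9}.
Removing those from 1–9 leaves {2, 3} as the candidates for B3.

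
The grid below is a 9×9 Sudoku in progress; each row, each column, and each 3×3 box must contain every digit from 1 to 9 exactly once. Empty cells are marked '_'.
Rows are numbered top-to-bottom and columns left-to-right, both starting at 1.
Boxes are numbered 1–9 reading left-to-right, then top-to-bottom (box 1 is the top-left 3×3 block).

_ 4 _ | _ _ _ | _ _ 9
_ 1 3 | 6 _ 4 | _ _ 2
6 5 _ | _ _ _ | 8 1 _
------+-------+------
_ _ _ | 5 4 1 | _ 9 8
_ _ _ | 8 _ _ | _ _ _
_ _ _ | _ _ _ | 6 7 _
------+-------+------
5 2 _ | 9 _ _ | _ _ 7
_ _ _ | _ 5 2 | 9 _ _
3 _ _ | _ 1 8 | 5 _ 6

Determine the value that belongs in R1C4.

Cell R1C4 itself could take any of {1, 2, 3, 7} by direct elimination.
Consider where 1 can go in row 1.
R1C1 is out (box 1 already has a 1). R1C3 is out (box 1 already has a 1). R1C5 is out (column 5 already has a 1). R1C6 is out (column 6 already has a 1). The remaining empty cells in row 1 are similarly blocked.
So the only cell in row 1 that can hold 1 is R1C4.
Therefore R1C4 = 1.

1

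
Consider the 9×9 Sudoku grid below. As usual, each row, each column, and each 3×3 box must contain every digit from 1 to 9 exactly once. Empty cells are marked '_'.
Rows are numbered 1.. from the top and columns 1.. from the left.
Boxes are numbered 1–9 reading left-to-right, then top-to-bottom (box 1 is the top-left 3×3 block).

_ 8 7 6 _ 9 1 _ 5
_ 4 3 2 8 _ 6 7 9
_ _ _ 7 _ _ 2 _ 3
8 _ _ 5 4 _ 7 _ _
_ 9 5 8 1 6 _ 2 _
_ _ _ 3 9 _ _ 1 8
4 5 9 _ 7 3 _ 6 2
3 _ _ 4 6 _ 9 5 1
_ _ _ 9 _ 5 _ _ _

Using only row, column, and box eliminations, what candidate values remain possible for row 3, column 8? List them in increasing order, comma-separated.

4,8

Row 3 already contains {2, 3, 7}.
Column 8 already contains {1, 2, 5, 6, 7}.
Its 3×3 block (box 3) already contains {1, 2, 3, 5, 6, 7, 9}.
Removing those from 1–9 leaves {4, 8} as the candidates for row 3, column 8.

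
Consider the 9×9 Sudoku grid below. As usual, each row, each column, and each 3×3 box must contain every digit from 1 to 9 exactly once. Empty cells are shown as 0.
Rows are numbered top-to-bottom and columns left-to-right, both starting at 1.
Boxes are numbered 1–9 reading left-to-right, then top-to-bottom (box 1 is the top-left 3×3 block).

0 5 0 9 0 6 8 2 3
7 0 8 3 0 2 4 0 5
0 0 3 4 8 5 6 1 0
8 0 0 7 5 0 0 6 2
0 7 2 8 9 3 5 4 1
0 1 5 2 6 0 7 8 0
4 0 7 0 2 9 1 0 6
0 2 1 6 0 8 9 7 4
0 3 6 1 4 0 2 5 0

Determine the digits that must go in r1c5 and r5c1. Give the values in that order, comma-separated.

For r1c5:
  Consider where 7 can go in row 1.
  r1c1 is out (column 1 already has a 7).
  r1c3 is out (column 3 already has a 7).
  So the only cell in row 1 that can hold 7 is r1c5.
  So r1c5 = 7.
For r5c1:
  Row 5 already contains {1, 2, 3, 4, 5, 7, 8, 9}.
  Column 1 already contains {4, 7, 8}.
  Its 3×3 block (box 4) already contains {1, 2, 5, 7, 8}.
  The only value from 1–9 not eliminated is 6, so r5c1 = 6.

7,6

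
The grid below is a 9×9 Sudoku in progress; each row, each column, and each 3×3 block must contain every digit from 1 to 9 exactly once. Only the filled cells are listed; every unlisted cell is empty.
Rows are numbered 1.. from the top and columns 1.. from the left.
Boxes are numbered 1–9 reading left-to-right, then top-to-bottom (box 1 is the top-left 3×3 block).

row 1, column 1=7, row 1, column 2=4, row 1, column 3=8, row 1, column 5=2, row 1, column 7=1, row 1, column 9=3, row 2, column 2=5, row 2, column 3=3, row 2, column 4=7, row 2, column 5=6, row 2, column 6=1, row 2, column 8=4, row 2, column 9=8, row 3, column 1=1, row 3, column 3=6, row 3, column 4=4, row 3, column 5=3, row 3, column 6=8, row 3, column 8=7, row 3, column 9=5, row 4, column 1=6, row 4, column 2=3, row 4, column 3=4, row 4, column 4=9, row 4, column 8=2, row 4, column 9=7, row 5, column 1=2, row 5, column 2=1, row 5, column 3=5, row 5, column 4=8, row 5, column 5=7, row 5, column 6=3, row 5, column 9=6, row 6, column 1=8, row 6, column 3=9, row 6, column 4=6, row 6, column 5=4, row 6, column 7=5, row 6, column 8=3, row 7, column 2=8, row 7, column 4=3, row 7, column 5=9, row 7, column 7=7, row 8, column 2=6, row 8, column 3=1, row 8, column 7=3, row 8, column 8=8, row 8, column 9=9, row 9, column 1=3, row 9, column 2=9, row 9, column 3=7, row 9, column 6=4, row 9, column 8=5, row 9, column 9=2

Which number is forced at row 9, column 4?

Row 9 already contains {2, 3, 4, 5, 7, 9}.
Column 4 already contains {3, 4, 6, 7, 8, 9}.
Its 3×3 block (box 8) already contains {3, 4, 9}.
The only value from 1–9 not eliminated is 1, so row 9, column 4 = 1.

1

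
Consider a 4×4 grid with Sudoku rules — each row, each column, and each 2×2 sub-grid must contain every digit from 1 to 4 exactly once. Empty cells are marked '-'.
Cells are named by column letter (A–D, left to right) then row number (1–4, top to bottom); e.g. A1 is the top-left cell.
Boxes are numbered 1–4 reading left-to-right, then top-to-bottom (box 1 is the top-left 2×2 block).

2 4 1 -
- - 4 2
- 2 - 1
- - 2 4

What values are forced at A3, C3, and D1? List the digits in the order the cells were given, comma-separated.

For A3:
  Consider where 4 can go in column A.
  A2 is out (row 2 already has a 4).
  A4 is out (row 4 already has a 4).
  So the only cell in column A that can hold 4 is A3.
  So A3 = 4.
For C3:
  Row 3 already contains {1, 2}.
  Column C already contains {1, 2, 4}.
  Its 2×2 block (box 4) already contains {1, 2, 4}.
  The only value from 1–4 not eliminated is 3, so C3 = 3.
For D1:
  Row 1 already contains {1, 2, 4}.
  Column D already contains {1, 2, 4}.
  Its 2×2 block (box 2) already contains {1, 2, 4}.
  The only value from 1–4 not eliminated is 3, so D1 = 3.

4,3,3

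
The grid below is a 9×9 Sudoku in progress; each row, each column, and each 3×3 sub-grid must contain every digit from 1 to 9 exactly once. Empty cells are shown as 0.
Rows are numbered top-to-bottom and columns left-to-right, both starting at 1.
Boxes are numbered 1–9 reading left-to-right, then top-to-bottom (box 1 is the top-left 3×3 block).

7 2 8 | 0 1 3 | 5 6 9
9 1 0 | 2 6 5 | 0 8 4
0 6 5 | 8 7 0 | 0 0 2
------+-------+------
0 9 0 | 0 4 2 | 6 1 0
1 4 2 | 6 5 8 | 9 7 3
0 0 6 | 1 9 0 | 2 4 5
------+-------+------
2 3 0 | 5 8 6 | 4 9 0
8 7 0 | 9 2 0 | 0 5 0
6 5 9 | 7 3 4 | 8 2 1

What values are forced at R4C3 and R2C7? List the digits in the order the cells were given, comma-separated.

For R4C3:
  Consider where 7 can go in box 4.
  R4C1 is out (column 1 already has a 7).
  R6C1 is out (column 1 already has a 7).
  R6C2 is out (column 2 already has a 7).
  So the only cell in box 4 that can hold 7 is R4C3.
  So R4C3 = 7.
For R2C7:
  Consider where 7 can go in row 2.
  R2C3 is out (box 1 already has a 7).
  So the only cell in row 2 that can hold 7 is R2C7.
  So R2C7 = 7.

7,7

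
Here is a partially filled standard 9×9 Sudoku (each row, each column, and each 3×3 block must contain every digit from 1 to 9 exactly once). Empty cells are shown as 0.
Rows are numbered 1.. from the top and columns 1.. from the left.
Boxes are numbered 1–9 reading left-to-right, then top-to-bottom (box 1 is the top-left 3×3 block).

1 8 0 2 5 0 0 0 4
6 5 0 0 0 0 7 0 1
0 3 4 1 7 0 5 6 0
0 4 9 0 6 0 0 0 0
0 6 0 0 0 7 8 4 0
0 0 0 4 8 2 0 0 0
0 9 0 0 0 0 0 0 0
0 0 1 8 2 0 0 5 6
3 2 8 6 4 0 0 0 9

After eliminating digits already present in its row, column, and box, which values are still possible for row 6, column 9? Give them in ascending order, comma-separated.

3,5,7

Row 6 already contains {2, 4, 8}.
Column 9 already contains {1, 4, 6, 9}.
Its 3×3 block (box 6) already contains {4, 8}.
Removing those from 1–9 leaves {3, 5, 7} as the candidates for row 6, column 9.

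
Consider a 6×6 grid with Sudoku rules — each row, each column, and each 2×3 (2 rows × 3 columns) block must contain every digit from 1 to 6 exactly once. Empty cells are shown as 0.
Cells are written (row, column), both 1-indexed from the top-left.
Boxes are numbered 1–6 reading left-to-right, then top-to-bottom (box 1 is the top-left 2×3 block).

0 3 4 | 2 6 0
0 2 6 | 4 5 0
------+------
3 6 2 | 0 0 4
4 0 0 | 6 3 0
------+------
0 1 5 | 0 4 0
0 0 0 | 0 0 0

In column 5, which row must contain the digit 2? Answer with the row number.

6

Consider where 2 can go in column 5.
(3,5) is out (row 3 already has a 2).
So the only cell in column 5 that can hold 2 is (6,5).
That is row 6.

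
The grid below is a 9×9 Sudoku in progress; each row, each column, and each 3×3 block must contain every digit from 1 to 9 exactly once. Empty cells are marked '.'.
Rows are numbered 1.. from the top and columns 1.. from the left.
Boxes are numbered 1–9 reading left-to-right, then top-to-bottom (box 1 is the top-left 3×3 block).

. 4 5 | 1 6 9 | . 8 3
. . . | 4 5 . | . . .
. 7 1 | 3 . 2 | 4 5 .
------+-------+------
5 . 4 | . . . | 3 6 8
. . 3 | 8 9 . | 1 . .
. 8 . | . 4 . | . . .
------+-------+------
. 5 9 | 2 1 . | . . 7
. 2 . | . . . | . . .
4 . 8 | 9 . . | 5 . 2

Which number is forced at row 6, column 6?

Cell row 6, column 6 itself could take any of {1, 3, 5, 6, 7} by direct elimination.
Consider where 3 can go in row 6.
row 6, column 1 is out (box 4 already has a 3). row 6, column 3 is out (column 3 already has a 3). row 6, column 4 is out (column 4 already has a 3). row 6, column 7 is out (column 7 already has a 3). The remaining empty cells in row 6 are similarly blocked.
So the only cell in row 6 that can hold 3 is row 6, column 6.
Therefore row 6, column 6 = 3.

3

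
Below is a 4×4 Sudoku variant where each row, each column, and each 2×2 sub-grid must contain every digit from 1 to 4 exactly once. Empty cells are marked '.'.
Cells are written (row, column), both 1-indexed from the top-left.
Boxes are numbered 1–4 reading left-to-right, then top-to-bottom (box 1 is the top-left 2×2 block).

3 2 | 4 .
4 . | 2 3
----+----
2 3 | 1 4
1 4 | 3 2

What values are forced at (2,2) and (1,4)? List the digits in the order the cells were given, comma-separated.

1,1

For (2,2):
  Row 2 already contains {2, 3, 4}.
  Column 2 already contains {2, 3, 4}.
  Its 2×2 block (box 1) already contains {2, 3, 4}.
  The only value from 1–4 not eliminated is 1, so (2,2) = 1.
For (1,4):
  Row 1 already contains {2, 3, 4}.
  Column 4 already contains {2, 3, 4}.
  Its 2×2 block (box 2) already contains {2, 3, 4}.
  The only value from 1–4 not eliminated is 1, so (1,4) = 1.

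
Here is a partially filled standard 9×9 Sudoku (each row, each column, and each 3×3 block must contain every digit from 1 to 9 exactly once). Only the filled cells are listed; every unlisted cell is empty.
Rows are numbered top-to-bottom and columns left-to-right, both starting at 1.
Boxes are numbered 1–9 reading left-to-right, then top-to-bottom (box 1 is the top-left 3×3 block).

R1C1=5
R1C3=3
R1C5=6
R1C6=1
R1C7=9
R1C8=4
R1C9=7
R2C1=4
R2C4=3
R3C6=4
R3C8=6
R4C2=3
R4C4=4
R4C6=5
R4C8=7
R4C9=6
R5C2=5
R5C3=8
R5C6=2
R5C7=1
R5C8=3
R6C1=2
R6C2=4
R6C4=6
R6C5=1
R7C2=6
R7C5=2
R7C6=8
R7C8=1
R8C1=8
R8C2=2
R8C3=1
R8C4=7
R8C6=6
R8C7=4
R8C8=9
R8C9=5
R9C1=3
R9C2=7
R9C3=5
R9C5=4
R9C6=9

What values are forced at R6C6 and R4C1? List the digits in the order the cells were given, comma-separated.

3,1

For R6C6:
  Consider where 3 can go in row 6.
  R6C3 is out (column 3 already has a 3).
  R6C7 is out (box 6 already has a 3).
  R6C8 is out (column 8 already has a 3).
  R6C9 is out (box 6 already has a 3).
  So the only cell in row 6 that can hold 3 is R6C6.
  So R6C6 = 3.
For R4C1:
  Consider where 1 can go in row 4.
  R4C3 is out (column 3 already has a 1).
  R4C5 is out (column 5 already has a 1).
  R4C7 is out (column 7 already has a 1).
  So the only cell in row 4 that can hold 1 is R4C1.
  So R4C1 = 1.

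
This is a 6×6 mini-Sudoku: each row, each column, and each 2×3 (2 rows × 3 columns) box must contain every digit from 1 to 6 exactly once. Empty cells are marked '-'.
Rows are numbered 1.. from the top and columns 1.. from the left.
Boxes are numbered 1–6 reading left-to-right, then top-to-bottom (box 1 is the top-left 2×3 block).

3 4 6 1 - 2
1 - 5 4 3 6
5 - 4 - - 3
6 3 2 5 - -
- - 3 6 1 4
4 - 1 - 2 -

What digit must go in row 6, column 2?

Cell row 6, column 2 itself could take any of {5, 6} by direct elimination.
Consider where 6 can go in row 6.
row 6, column 4 is out (column 4 already has a 6).
row 6, column 6 is out (column 6 already has a 6).
So the only cell in row 6 that can hold 6 is row 6, column 2.
Therefore row 6, column 2 = 6.

6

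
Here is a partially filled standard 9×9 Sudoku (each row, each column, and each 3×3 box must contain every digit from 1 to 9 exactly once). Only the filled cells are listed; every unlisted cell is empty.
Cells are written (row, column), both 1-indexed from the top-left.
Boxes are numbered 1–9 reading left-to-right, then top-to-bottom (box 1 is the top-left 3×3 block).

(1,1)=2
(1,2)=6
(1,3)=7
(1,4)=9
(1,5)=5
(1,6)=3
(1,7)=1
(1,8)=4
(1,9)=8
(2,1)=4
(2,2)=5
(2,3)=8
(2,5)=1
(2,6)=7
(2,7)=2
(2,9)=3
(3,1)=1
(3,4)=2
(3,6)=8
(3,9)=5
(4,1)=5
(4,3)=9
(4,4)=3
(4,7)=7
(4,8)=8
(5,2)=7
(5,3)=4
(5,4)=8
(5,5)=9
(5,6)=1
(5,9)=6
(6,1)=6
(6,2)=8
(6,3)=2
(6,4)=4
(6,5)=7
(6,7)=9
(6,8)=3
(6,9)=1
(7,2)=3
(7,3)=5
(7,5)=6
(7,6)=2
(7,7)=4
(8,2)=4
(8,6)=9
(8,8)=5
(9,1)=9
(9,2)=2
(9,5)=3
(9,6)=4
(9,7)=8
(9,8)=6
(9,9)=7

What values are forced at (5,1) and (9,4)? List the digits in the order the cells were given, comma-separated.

For (5,1):
  Row 5 already contains {1, 4, 6, 7, 8, 9}.
  Column 1 already contains {1, 2, 4, 5, 6, 9}.
  Its 3×3 block (box 4) already contains {2, 4, 5, 6, 7, 8, 9}.
  The only value from 1–9 not eliminated is 3, so (5,1) = 3.
For (9,4):
  Consider where 5 can go in column 4.
  (2,4) is out (row 2 already has a 5).
  (7,4) is out (row 7 already has a 5).
  (8,4) is out (row 8 already has a 5).
  So the only cell in column 4 that can hold 5 is (9,4).
  So (9,4) = 5.

3,5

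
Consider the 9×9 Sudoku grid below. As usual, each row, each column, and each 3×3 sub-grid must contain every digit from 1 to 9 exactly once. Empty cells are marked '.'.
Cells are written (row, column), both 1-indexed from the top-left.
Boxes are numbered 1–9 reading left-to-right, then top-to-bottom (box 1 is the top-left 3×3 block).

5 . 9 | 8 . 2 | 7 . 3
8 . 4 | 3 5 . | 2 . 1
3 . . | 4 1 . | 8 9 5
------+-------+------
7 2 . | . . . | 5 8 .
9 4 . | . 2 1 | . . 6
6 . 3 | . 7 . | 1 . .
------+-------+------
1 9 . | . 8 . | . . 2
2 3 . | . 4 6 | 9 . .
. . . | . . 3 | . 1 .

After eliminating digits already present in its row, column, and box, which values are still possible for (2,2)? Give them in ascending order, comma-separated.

Row 2 already contains {1, 2, 3, 4, 5, 8}.
Column 2 already contains {2, 3, 4, 9}.
Its 3×3 block (box 1) already contains {3, 4, 5, 8, 9}.
Removing those from 1–9 leaves {6, 7} as the candidates for (2,2).

6,7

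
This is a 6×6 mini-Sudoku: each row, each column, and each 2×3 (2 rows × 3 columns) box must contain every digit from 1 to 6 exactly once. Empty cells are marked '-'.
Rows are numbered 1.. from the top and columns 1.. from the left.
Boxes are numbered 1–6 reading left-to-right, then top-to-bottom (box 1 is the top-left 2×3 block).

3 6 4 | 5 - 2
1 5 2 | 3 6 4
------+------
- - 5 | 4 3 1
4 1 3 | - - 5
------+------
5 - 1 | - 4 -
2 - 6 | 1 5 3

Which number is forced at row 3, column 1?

Row 3 already contains {1, 3, 4, 5}.
Column 1 already contains {1, 2, 3, 4, 5}.
Its 2×3 block (box 3) already contains {1, 3, 4, 5}.
The only value from 1–6 not eliminated is 6, so row 3, column 1 = 6.

6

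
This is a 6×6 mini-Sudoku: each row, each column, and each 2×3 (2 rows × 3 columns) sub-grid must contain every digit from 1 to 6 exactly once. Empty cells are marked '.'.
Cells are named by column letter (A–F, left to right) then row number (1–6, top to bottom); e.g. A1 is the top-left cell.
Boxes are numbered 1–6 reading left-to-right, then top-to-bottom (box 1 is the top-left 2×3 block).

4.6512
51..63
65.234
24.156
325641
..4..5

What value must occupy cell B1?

Row 1 already contains {1, 2, 4, 5, 6}.
Column B already contains {1, 2, 4, 5}.
Its 2×3 block (box 1) already contains {1, 4, 5, 6}.
The only value from 1–6 not eliminated is 3, so B1 = 3.

3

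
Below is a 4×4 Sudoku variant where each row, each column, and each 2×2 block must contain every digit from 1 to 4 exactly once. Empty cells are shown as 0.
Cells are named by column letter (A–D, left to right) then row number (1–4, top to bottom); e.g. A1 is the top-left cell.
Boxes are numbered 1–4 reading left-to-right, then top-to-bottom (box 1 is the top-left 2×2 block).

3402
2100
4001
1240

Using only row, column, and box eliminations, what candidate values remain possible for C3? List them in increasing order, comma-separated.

Row 3 already contains {1, 4}.
Column C already contains {4}.
Its 2×2 block (box 4) already contains {1, 4}.
Removing those from 1–4 leaves {2, 3} as the candidates for C3.

2,3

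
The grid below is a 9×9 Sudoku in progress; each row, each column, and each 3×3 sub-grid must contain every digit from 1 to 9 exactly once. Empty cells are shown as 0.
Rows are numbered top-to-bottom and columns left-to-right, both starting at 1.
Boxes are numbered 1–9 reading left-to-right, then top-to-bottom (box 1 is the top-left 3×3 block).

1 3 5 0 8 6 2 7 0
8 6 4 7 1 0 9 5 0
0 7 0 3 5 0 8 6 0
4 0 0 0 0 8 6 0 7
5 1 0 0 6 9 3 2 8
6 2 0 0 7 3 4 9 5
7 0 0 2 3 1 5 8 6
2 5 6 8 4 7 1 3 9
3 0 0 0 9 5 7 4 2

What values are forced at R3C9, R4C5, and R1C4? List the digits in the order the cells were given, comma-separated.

1,2,9

For R3C9:
  Consider where 1 can go in column 9.
  R1C9 is out (row 1 already has a 1).
  R2C9 is out (row 2 already has a 1).
  So the only cell in column 9 that can hold 1 is R3C9.
  So R3C9 = 1.
For R4C5:
  Row 4 already contains {4, 6, 7, 8}.
  Column 5 already contains {1, 3, 4, 5, 6, 7, 8, 9}.
  Its 3×3 block (box 5) already contains {3, 6, 7, 8, 9}.
  The only value from 1–9 not eliminated is 2, so R4C5 = 2.
For R1C4:
  Consider where 9 can go in column 4.
  R4C4 is out (box 5 already has a 9).
  R5C4 is out (row 5 already has a 9).
  R6C4 is out (row 6 already has a 9).
  R9C4 is out (row 9 already has a 9).
  So the only cell in column 4 that can hold 9 is R1C4.
  So R1C4 = 9.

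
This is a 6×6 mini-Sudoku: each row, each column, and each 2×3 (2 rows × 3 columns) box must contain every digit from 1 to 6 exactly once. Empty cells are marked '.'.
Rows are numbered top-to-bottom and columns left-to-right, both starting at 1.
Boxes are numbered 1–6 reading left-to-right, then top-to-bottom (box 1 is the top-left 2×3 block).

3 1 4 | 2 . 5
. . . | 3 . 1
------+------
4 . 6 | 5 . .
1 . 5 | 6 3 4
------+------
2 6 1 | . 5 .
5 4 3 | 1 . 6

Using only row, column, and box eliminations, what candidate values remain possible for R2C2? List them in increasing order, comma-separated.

Row 2 already contains {1, 3}.
Column 2 already contains {1, 4, 6}.
Its 2×3 block (box 1) already contains {1, 3, 4}.
Removing those from 1–6 leaves {2, 5} as the candidates for R2C2.

2,5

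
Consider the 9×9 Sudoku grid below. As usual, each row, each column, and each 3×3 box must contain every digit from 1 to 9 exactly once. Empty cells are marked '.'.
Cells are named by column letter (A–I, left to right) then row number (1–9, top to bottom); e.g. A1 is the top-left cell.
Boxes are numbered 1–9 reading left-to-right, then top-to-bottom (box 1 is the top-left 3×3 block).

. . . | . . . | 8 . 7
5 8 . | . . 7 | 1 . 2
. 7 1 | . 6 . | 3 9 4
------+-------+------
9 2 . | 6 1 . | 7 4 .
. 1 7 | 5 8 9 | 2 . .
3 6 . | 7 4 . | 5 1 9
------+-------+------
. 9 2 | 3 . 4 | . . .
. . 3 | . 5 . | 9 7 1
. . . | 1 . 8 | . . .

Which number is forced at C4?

5

Cell C4 itself could take any of {5, 8} by direct elimination.
Consider where 5 can go in box 4.
A5 is out (row 5 already has a 5).
C6 is out (row 6 already has a 5).
So the only cell in box 4 that can hold 5 is C4.
Therefore C4 = 5.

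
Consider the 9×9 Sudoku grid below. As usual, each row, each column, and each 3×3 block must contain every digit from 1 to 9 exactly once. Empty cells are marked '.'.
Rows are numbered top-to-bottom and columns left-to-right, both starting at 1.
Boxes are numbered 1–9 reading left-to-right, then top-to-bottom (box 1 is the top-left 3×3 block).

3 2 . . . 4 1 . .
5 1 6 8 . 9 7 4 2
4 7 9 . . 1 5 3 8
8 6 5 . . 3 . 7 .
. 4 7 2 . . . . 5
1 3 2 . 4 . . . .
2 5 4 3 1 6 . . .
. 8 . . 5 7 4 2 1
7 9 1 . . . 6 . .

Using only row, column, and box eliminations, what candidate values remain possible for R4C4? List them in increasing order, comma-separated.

Row 4 already contains {3, 5, 6, 7, 8}.
Column 4 already contains {2, 3, 8}.
Its 3×3 block (box 5) already contains {2, 3, 4}.
Removing those from 1–9 leaves {1, 9} as the candidates for R4C4.

1,9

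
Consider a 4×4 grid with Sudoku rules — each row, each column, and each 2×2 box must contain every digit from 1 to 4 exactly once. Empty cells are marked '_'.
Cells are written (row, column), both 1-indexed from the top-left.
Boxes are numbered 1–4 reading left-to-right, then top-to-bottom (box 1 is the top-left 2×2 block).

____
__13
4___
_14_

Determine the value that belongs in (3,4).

Cell (3,4) itself could take any of {1, 2} by direct elimination.
Consider where 1 can go in box 4.
(3,3) is out (column 3 already has a 1).
(4,4) is out (row 4 already has a 1).
So the only cell in box 4 that can hold 1 is (3,4).
Therefore (3,4) = 1.

1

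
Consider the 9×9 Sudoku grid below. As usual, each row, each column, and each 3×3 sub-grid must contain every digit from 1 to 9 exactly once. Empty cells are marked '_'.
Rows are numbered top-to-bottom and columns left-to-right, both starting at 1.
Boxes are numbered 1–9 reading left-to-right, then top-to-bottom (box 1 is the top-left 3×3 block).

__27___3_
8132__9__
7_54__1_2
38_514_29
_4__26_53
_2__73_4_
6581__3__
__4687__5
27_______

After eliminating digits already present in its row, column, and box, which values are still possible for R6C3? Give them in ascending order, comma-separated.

Row 6 already contains {2, 3, 4, 7}.
Column 3 already contains {2, 3, 4, 5, 8}.
Its 3×3 block (box 4) already contains {2, 3, 4, 8}.
Removing those from 1–9 leaves {1, 6, 9} as the candidates for R6C3.

1,6,9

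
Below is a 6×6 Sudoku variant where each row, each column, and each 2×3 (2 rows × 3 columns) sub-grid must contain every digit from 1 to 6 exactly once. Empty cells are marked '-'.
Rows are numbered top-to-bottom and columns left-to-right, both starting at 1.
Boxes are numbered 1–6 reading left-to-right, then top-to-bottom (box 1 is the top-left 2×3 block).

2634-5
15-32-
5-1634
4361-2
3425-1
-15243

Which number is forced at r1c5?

Row 1 already contains {2, 3, 4, 5, 6}.
Column 5 already contains {2, 3, 4}.
Its 2×3 block (box 2) already contains {2, 3, 4, 5}.
The only value from 1–6 not eliminated is 1, so r1c5 = 1.

1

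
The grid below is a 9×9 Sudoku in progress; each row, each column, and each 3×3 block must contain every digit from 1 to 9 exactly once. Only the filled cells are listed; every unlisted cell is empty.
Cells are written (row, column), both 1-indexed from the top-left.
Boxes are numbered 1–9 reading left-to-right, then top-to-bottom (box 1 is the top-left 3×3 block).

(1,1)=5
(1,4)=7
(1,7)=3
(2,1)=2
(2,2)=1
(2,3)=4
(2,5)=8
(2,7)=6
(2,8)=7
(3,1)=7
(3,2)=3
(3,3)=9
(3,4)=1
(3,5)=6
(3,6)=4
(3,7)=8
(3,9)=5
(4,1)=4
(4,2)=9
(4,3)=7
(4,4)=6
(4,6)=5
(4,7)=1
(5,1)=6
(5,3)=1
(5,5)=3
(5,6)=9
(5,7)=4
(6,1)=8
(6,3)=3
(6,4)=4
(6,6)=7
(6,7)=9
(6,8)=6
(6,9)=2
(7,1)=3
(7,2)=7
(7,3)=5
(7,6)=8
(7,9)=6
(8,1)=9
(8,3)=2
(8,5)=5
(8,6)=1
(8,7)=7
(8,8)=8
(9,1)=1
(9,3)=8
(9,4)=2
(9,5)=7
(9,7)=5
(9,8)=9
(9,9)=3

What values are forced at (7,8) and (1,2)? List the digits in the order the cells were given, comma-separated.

1,8

For (7,8):
  Consider where 1 can go in row 7.
  (7,4) is out (column 4 already has a 1).
  (7,5) is out (box 8 already has a 1).
  (7,7) is out (column 7 already has a 1).
  So the only cell in row 7 that can hold 1 is (7,8).
  So (7,8) = 1.
For (1,2):
  Consider where 8 can go in box 1.
  (1,3) is out (column 3 already has a 8).
  So the only cell in box 1 that can hold 8 is (1,2).
  So (1,2) = 8.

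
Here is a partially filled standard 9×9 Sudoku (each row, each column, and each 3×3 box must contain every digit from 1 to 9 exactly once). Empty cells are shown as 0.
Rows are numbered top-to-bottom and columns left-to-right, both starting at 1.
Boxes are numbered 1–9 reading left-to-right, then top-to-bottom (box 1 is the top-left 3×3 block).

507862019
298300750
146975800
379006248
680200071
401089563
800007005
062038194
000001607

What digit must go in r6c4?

Row 6 already contains {1, 3, 4, 5, 6, 8, 9}.
Column 4 already contains {2, 3, 8, 9}.
Its 3×3 block (box 5) already contains {2, 6, 8, 9}.
The only value from 1–9 not eliminated is 7, so r6c4 = 7.

7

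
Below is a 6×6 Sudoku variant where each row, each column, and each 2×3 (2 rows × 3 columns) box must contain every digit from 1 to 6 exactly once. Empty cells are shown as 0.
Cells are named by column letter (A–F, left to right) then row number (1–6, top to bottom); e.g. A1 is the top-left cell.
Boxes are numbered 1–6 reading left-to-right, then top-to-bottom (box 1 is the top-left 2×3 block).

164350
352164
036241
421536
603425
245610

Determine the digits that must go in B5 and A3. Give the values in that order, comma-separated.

For B5:
  Row 5 already contains {2, 3, 4, 5, 6}.
  Column B already contains {2, 3, 4, 5, 6}.
  Its 2×3 block (box 5) already contains {2, 3, 4, 5, 6}.
  The only value from 1–6 not eliminated is 1, so B5 = 1.
For A3:
  Row 3 already contains {1, 2, 3, 4, 6}.
  Column A already contains {1, 2, 3, 4, 6}.
  Its 2×3 block (box 3) already contains {1, 2, 3, 4, 6}.
  The only value from 1–6 not eliminated is 5, so A3 = 5.

1,5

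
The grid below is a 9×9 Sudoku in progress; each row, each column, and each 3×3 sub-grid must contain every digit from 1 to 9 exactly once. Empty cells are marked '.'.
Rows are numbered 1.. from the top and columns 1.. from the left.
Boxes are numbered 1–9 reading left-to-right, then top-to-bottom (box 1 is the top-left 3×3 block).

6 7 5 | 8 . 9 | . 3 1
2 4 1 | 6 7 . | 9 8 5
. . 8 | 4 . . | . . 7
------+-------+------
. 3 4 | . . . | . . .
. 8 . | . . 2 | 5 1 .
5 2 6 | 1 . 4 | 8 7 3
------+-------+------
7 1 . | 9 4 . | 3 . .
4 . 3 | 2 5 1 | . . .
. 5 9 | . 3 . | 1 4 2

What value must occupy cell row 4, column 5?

Cell row 4, column 5 itself could take any of {6, 8, 9} by direct elimination.
Consider where 8 can go in column 5.
row 1, column 5 is out (row 1 already has a 8).
row 3, column 5 is out (row 3 already has a 8).
row 5, column 5 is out (row 5 already has a 8).
row 6, column 5 is out (row 6 already has a 8).
So the only cell in column 5 that can hold 8 is row 4, column 5.
Therefore row 4, column 5 = 8.

8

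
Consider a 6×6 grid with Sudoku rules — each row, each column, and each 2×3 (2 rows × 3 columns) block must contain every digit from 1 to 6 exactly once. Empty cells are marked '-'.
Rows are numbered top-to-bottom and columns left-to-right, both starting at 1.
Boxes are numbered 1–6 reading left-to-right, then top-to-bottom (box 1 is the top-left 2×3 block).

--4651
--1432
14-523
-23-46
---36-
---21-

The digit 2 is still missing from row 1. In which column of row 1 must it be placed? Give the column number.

1

Consider where 2 can go in row 1.
R1C2 is out (column 2 already has a 2).
So the only cell in row 1 that can hold 2 is R1C1.
That is column 1.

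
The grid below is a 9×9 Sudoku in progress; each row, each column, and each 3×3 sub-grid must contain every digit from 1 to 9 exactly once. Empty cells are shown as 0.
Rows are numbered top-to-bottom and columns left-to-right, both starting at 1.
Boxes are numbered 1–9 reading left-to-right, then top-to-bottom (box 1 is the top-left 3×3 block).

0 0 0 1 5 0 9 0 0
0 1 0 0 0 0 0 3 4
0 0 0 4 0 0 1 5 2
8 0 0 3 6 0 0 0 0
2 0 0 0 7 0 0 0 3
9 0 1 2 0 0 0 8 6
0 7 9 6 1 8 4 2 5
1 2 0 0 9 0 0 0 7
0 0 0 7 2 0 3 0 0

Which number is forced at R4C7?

Cell R4C7 itself could take any of {2, 5, 7} by direct elimination.
Consider where 2 can go in row 4.
R4C2 is out (column 2 already has a 2).
R4C3 is out (box 4 already has a 2).
R4C6 is out (box 5 already has a 2).
R4C8 is out (column 8 already has a 2).
R4C9 is out (column 9 already has a 2).
So the only cell in row 4 that can hold 2 is R4C7.
Therefore R4C7 = 2.

2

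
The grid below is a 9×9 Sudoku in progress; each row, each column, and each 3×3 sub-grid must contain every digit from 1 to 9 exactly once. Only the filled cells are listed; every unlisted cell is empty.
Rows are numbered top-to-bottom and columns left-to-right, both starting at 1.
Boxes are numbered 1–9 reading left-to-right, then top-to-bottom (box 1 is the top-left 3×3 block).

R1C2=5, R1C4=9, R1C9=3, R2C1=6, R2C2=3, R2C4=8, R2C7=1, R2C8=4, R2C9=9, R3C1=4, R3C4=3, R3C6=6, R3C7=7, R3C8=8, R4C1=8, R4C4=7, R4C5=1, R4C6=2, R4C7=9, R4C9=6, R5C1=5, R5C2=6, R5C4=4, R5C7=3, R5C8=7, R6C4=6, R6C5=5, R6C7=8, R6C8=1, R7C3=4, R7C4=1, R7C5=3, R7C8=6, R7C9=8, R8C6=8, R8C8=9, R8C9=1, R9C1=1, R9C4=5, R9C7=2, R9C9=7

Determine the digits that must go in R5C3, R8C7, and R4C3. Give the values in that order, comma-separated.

1,4,3

For R5C3:
  Consider where 1 can go in box 4.
  R4C2 is out (row 4 already has a 1).
  R4C3 is out (row 4 already has a 1).
  R6C1 is out (row 6 already has a 1).
  R6C2 is out (row 6 already has a 1).
  R6C3 is out (row 6 already has a 1).
  So the only cell in box 4 that can hold 1 is R5C3.
  So R5C3 = 1.
For R8C7:
  Consider where 4 can go in column 7.
  R1C7 is out (box 3 already has a 4).
  R7C7 is out (row 7 already has a 4).
  So the only cell in column 7 that can hold 4 is R8C7.
  So R8C7 = 4.
For R4C3:
  Row 4 already contains {1, 2, 6, 7, 8, 9}.
  Column 3 already contains {4}.
  Its 3×3 block (box 4) already contains {5, 6, 8}.
  The only value from 1–9 not eliminated is 3, so R4C3 = 3.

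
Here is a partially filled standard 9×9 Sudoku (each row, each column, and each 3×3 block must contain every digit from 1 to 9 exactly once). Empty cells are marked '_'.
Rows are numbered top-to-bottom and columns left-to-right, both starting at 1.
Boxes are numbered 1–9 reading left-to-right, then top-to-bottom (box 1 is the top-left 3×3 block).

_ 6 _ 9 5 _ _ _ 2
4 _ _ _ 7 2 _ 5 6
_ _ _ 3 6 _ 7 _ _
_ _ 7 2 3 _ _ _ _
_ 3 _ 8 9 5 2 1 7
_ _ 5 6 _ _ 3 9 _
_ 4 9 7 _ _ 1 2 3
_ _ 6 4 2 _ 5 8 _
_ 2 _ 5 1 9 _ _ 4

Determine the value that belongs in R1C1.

Cell R1C1 itself could take any of {1, 3, 7, 8} by direct elimination.
Consider where 7 can go in box 1.
R1C3 is out (column 3 already has a 7). R2C2 is out (row 2 already has a 7). R2C3 is out (row 2 already has a 7). R3C1 is out (row 3 already has a 7). The remaining empty cells in box 1 are similarly blocked.
So the only cell in box 1 that can hold 7 is R1C1.
Therefore R1C1 = 7.

7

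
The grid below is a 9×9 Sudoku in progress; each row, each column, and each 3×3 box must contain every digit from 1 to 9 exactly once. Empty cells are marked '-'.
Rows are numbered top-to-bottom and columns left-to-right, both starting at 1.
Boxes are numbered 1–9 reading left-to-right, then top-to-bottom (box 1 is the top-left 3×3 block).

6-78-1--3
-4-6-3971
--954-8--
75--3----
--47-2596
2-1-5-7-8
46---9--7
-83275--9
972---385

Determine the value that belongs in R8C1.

Row 8 already contains {2, 3, 5, 7, 8, 9}.
Column 1 already contains {2, 4, 6, 7, 9}.
Its 3×3 block (box 7) already contains {2, 3, 4, 6, 7, 8, 9}.
The only value from 1–9 not eliminated is 1, so R8C1 = 1.

1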